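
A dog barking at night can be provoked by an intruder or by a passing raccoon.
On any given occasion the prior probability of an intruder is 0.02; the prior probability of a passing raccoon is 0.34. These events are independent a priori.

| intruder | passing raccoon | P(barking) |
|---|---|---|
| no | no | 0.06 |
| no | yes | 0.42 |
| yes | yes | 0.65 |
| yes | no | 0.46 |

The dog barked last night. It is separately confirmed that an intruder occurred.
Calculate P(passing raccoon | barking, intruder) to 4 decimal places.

P(passing raccoon | barking, intruder) ≈ 0.4213

For the numerator, keep only passing raccoon=true terms: 0.65×0.34 = 0.221000
Denominator P(barking | intruder): 0.46×0.66 + 0.65×0.34 = 0.524600
P(passing raccoon | barking, intruder) = 0.221000/0.524600 ≈ 0.4213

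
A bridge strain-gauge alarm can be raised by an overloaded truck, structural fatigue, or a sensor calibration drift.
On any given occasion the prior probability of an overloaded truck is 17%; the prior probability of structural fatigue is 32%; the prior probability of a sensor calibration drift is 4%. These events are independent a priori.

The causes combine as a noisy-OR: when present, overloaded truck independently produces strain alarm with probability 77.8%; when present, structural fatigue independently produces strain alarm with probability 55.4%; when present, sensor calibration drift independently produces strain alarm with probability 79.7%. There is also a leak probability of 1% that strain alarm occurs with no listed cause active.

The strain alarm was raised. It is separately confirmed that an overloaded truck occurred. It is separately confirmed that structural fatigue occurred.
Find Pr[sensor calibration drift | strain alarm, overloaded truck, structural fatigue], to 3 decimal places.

Under noisy-OR, P(strain alarm | causes) = 1 − (1−0.01)·∏(1−qᵢ) over the active causes.
Enumerate both values of sensor calibration drift and weight by the priors:
  P(strain alarm | overloaded truck, structural fatigue) = 0.901978×0.96 + 0.980102×0.04
        = 0.865899 + 0.039204 = 0.905103
Configurations with sensor calibration drift contribute 0.039204, so
  P(sensor calibration drift | strain alarm, overloaded truck, structural fatigue) = 0.039204 / 0.905103 ≈ 0.043

Pr[sensor calibration drift | strain alarm, overloaded truck, structural fatigue] ≈ 0.043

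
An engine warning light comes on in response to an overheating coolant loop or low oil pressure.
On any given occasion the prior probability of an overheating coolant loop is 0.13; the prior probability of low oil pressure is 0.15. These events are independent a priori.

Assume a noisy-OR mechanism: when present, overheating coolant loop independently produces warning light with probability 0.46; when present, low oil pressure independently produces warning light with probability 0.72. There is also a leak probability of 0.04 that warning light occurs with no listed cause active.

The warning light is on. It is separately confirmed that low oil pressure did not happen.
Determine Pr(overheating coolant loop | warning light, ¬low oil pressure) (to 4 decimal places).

Under noisy-OR, P(warning light | causes) = 1 − (1−0.04)·∏(1−qᵢ) over the active causes.
Enumerate both values of overheating coolant loop and weight by the priors:
  P(warning light | ¬low oil pressure) = 0.04*0.87 + 0.4816*0.13
        = 0.034800 + 0.062608 = 0.097408
Keeping only the overheating coolant loop-present terms gives 0.062608, so
  P(overheating coolant loop | warning light, ¬low oil pressure) = 0.062608 / 0.097408 ≈ 0.6427

Pr(overheating coolant loop | warning light, ¬low oil pressure) ≈ 0.6427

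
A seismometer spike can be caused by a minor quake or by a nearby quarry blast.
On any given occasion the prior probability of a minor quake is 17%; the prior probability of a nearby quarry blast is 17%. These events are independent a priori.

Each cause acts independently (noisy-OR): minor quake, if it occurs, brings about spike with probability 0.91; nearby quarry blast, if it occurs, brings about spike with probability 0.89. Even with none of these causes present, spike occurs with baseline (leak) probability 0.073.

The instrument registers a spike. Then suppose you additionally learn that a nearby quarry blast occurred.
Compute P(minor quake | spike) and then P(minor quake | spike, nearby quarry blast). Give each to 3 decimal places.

P(minor quake | spike) ≈ 0.472; P(minor quake | spike, nearby quarry blast) ≈ 0.184

Under noisy-OR, P(spike | causes) = 1 − (1−0.073)·∏(1−qᵢ) over the active causes.
Sum P(spike|·) weighted by the priors over the 4 (minor quake, nearby quarry blast) configurations:
  P(spike) = 0.073×0.83×0.83 + 0.89803×0.83×0.17 + 0.91657×0.17×0.83 + 0.990823×0.17×0.17
        = 0.050290 + 0.126712 + 0.129328 + 0.028635 = 0.334965
Keeping only the minor quake-present terms gives 0.157963, so
  P(minor quake | spike) = 0.157963 / 0.334965 ≈ 0.472

With the extra evidence:
Sum P(spike|·) weighted by the priors over both values of minor quake:
  P(spike | nearby quarry blast) = 0.89803*0.83 + 0.990823*0.17
        = 0.745365 + 0.168440 = 0.913805
Keeping only the minor quake-present terms gives 0.168440, so
  P(minor quake | spike, nearby quarry blast) = 0.168440 / 0.913805 ≈ 0.184
Conditioning on nearby quarry blast lowers the posterior on minor quake: the classic explaining-away effect in a common-effect structure.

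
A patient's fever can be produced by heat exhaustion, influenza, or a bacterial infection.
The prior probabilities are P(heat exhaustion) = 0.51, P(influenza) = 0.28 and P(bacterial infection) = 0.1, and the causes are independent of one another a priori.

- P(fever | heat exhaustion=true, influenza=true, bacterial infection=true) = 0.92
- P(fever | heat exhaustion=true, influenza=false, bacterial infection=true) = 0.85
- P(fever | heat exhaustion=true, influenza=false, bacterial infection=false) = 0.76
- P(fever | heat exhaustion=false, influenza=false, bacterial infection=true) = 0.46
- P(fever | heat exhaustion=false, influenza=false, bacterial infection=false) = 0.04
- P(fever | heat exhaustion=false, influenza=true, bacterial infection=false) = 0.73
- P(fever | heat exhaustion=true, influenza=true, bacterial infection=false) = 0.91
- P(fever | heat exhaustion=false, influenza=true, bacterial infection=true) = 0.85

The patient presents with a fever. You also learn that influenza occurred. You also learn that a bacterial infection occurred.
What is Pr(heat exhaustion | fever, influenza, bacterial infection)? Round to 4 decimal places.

By total probability over both values of heat exhaustion:
  P(fever | influenza, bacterial infection) = 0.85·0.49 + 0.92·0.51
        = 0.416500 + 0.469200 = 0.885700
Configurations with heat exhaustion contribute 0.469200, so
  P(heat exhaustion | fever, influenza, bacterial infection) = 0.469200 / 0.885700 ≈ 0.5298

Pr(heat exhaustion | fever, influenza, bacterial infection) ≈ 0.5298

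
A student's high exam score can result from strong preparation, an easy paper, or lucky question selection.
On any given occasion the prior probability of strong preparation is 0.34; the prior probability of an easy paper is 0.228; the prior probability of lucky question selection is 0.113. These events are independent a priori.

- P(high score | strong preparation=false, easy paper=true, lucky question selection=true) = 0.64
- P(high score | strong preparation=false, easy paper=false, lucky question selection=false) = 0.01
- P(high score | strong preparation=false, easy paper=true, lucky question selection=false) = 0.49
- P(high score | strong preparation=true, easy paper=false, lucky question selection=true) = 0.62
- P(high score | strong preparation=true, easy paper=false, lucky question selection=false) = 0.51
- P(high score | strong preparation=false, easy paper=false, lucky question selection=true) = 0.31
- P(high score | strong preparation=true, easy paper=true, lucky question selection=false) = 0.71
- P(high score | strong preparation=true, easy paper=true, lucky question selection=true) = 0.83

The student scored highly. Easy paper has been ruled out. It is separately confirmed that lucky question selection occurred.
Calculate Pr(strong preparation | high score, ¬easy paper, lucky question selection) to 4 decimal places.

By total probability over both values of strong preparation:
  P(high score | ¬easy paper, lucky question selection) = 0.31*0.66 + 0.62*0.34
        = 0.204600 + 0.210800 = 0.415400
Configurations with strong preparation contribute 0.210800, so
  P(strong preparation | high score, ¬easy paper, lucky question selection) = 0.210800 / 0.415400 ≈ 0.5075

Pr(strong preparation | high score, ¬easy paper, lucky question selection) ≈ 0.5075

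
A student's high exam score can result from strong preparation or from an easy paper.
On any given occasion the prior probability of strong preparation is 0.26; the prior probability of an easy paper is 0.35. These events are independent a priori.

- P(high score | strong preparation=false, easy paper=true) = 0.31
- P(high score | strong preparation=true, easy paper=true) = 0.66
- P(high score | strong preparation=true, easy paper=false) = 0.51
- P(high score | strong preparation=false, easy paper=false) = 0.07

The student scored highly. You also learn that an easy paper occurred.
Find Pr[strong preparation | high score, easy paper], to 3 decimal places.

Enumerate both values of strong preparation and weight by the priors:
  P(high score | easy paper) = 0.31×0.74 + 0.66×0.26
        = 0.229400 + 0.171600 = 0.401000
Configurations with strong preparation contribute 0.171600, so
  P(strong preparation | high score, easy paper) = 0.171600 / 0.401000 ≈ 0.428

Pr[strong preparation | high score, easy paper] ≈ 0.428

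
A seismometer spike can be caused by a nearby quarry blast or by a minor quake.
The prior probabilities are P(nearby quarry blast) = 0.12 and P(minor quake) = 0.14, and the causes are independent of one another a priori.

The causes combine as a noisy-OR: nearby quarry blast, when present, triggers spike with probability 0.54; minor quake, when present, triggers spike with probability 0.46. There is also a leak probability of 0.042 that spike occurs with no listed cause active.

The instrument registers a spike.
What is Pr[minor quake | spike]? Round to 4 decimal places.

Pr[minor quake | spike] ≈ 0.4467

Under noisy-OR, P(spike | causes) = 1 − (1−0.042)·∏(1−qᵢ) over the active causes.
P(spike) = 0.042×0.88×0.86 + 0.48268×0.88×0.14 + 0.55932×0.12×0.86 + 0.762033×0.12×0.14 = 0.031786 + 0.059466 + 0.057722 + 0.012802 = 0.161776
Of this, 0.072268 comes from 0.059466 + 0.012802 (the minor quake=true cases).
P(minor quake | spike) = 0.072268 / 0.161776 ≈ 0.4467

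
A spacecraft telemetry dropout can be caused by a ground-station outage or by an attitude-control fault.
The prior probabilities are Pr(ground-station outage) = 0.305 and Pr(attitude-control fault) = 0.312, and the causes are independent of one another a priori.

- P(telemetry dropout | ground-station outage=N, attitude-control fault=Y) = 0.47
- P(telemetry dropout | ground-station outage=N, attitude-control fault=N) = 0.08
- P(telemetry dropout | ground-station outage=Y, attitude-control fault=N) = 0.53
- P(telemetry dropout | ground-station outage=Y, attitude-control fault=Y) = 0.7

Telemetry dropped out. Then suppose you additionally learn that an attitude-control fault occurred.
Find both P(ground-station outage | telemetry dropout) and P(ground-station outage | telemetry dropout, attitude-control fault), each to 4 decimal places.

P(ground-station outage | telemetry dropout) ≈ 0.5592; P(ground-station outage | telemetry dropout, attitude-control fault) ≈ 0.3953

Enumerate the 4 (ground-station outage, attitude-control fault) configurations and weight by the priors:
  P(telemetry dropout) = 0.08×0.695×0.688 + 0.47×0.695×0.312 + 0.53×0.305×0.688 + 0.7×0.305×0.312
        = 0.038253 + 0.101915 + 0.111215 + 0.066612 = 0.317995
The terms with ground-station outage present sum to 0.177827, so
  P(ground-station outage | telemetry dropout) = 0.177827 / 0.317995 ≈ 0.5592

With the extra evidence:
P(telemetry dropout | attitude-control fault) = 0.47·0.695 + 0.7·0.305 = 0.326650 + 0.213500 = 0.540150
The ground-station outage-present share is 0.7·0.305 = 0.213500.
P(ground-station outage | telemetry dropout, attitude-control fault) = 0.213500 / 0.540150 ≈ 0.3953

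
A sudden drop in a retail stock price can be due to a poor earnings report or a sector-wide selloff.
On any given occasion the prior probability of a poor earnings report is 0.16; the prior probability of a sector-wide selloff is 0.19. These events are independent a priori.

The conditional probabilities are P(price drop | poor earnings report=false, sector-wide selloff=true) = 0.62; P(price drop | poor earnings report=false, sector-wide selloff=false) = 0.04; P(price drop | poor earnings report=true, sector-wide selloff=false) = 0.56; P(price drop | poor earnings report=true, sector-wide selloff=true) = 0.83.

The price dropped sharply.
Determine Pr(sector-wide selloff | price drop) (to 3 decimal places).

Enumerate the 4 (poor earnings report, sector-wide selloff) configurations and weight by the priors:
  P(price drop) = 0.04*0.84*0.81 + 0.62*0.84*0.19 + 0.56*0.16*0.81 + 0.83*0.16*0.19
        = 0.027216 + 0.098952 + 0.072576 + 0.025232 = 0.223976
Configurations with sector-wide selloff contribute 0.124184, so
  P(sector-wide selloff | price drop) = 0.124184 / 0.223976 ≈ 0.554

Pr(sector-wide selloff | price drop) ≈ 0.554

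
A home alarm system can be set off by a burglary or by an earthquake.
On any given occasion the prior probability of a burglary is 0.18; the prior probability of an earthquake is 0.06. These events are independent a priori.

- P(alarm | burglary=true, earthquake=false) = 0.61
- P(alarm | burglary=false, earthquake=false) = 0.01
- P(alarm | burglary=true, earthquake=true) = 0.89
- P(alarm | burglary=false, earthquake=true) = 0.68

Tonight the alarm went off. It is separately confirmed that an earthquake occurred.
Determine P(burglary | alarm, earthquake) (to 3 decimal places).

P(alarm | earthquake) = 0.68·0.82 + 0.89·0.18 = 0.557600 + 0.160200 = 0.717800
Restricting to configurations with burglary present: 0.89·0.18 = 0.160200.
So P(burglary | alarm, earthquake) = 0.160200/0.717800 ≈ 0.223.

P(burglary | alarm, earthquake) ≈ 0.223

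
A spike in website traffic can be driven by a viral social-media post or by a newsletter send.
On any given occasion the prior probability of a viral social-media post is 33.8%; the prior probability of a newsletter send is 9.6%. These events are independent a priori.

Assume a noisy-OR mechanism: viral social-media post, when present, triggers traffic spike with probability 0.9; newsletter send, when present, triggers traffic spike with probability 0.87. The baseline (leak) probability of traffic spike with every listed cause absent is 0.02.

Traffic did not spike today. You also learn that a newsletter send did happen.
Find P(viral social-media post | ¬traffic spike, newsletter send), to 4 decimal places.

P(viral social-media post | ¬traffic spike, newsletter send) ≈ 0.0486

Under noisy-OR, P(traffic spike | causes) = 1 − (1−0.02)·∏(1−qᵢ) over the active causes.
Enumerate both values of viral social-media post and weight by the priors:
  P(¬traffic spike | newsletter send) = 0.1274·0.662 + 0.01274·0.338
        = 0.084339 + 0.004306 = 0.088645
Keeping only the viral social-media post-present terms gives 0.004306, so
  P(viral social-media post | ¬traffic spike, newsletter send) = 0.004306 / 0.088645 ≈ 0.0486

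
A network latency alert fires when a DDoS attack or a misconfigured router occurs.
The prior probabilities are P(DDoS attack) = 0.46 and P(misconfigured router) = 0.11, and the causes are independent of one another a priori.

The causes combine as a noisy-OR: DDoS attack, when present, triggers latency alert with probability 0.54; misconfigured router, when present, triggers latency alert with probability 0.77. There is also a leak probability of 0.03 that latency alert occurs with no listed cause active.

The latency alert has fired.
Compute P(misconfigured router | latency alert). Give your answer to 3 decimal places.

P(misconfigured router | latency alert) ≈ 0.275

Under noisy-OR, P(latency alert | causes) = 1 − (1−0.03)·∏(1−qᵢ) over the active causes.
P(latency alert) = 0.03×0.54×0.89 + 0.7769×0.54×0.11 + 0.5538×0.46×0.89 + 0.897374×0.46×0.11 = 0.014418 + 0.046148 + 0.226726 + 0.045407 = 0.332699
Restricting to configurations with misconfigured router present: 0.046148 + 0.045407 = 0.091555.
So P(misconfigured router | latency alert) = 0.091555/0.332699 ≈ 0.275.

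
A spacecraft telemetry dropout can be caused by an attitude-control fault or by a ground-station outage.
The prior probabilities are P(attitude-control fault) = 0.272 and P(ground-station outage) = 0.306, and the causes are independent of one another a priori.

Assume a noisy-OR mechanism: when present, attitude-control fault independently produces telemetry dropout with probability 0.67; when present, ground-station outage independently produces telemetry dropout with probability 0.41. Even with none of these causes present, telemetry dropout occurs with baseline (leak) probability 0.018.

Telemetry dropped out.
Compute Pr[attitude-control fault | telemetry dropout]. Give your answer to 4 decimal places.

Pr[attitude-control fault | telemetry dropout] ≈ 0.6547

Under noisy-OR, P(telemetry dropout | causes) = 1 − (1−0.018)·∏(1−qᵢ) over the active causes.
P(telemetry dropout) = 0.018×0.728×0.694 + 0.42062×0.728×0.306 + 0.67594×0.272×0.694 + 0.808805×0.272×0.306 = 0.009094 + 0.093701 + 0.127596 + 0.067318 = 0.297709
Of this, 0.194914 comes from 0.127596 + 0.067318 (the attitude-control fault=true cases).
So P(attitude-control fault | telemetry dropout) = 0.194914/0.297709 ≈ 0.6547.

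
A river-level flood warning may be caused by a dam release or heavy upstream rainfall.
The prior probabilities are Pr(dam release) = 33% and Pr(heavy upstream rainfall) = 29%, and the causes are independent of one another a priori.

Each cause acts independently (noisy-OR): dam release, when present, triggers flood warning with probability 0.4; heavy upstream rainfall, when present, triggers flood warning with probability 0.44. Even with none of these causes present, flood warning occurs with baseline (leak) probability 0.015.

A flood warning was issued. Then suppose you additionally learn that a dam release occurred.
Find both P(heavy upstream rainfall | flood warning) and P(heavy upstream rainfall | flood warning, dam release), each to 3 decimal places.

P(heavy upstream rainfall | flood warning) ≈ 0.595; P(heavy upstream rainfall | flood warning, dam release) ≈ 0.401

Under noisy-OR, P(flood warning | causes) = 1 − (1−0.015)·∏(1−qᵢ) over the active causes.
Weight on heavy upstream rainfall=true, given the evidence: 0.087124 + 0.064027 = 0.151151
Normalizer over all consistent configurations: 0.015·0.67·0.71 + 0.4484·0.67·0.29 + 0.409·0.33·0.71 + 0.66904·0.33·0.29 = 0.254115
Posterior = 0.151151 / 0.254115 ≈ 0.595

Now condition on the additional information:
P(flood warning | dam release) = 0.409×0.71 + 0.66904×0.29 = 0.290390 + 0.194022 = 0.484412
Restricting to configurations with heavy upstream rainfall present: 0.66904×0.29 = 0.194022.
So P(heavy upstream rainfall | flood warning, dam release) = 0.194022/0.484412 ≈ 0.401.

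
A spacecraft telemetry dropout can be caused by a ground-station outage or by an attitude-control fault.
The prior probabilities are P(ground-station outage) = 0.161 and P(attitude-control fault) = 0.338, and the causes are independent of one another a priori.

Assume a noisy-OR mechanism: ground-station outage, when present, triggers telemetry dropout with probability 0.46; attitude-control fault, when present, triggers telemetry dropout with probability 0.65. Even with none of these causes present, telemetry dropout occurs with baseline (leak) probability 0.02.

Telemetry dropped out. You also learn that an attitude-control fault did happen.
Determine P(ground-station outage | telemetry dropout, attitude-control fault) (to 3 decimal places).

P(ground-station outage | telemetry dropout, attitude-control fault) ≈ 0.192

Under noisy-OR, P(telemetry dropout | causes) = 1 − (1−0.02)·∏(1−qᵢ) over the active causes.
Numerator (weight on configurations with ground-station outage): 0.81478×0.161 = 0.131180
Normalizer over all consistent configurations: 0.657×0.839 + 0.81478×0.161 = 0.682403
Posterior = 0.131180 / 0.682403 ≈ 0.192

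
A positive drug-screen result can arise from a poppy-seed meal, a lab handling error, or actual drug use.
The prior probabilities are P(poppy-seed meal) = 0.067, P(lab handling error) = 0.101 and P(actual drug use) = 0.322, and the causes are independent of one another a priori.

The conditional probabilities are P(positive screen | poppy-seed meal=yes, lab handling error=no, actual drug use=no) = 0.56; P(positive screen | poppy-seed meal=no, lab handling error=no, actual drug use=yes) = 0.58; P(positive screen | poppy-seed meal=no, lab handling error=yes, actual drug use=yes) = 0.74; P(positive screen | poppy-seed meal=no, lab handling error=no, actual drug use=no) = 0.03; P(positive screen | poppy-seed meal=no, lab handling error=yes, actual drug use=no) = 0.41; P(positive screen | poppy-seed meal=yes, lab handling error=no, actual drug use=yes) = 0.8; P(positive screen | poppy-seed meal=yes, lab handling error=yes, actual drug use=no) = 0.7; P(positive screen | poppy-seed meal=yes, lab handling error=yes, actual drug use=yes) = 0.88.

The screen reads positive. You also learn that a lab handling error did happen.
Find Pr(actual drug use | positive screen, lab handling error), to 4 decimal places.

Pr(actual drug use | positive screen, lab handling error) ≈ 0.4532

P(positive screen | lab handling error) = 0.41*0.933*0.678 + 0.74*0.933*0.322 + 0.7*0.067*0.678 + 0.88*0.067*0.322 = 0.259355 + 0.222315 + 0.031798 + 0.018985 = 0.532453
Restricting to configurations with actual drug use present: 0.222315 + 0.018985 = 0.241300.
So P(actual drug use | positive screen, lab handling error) = 0.241300/0.532453 ≈ 0.4532.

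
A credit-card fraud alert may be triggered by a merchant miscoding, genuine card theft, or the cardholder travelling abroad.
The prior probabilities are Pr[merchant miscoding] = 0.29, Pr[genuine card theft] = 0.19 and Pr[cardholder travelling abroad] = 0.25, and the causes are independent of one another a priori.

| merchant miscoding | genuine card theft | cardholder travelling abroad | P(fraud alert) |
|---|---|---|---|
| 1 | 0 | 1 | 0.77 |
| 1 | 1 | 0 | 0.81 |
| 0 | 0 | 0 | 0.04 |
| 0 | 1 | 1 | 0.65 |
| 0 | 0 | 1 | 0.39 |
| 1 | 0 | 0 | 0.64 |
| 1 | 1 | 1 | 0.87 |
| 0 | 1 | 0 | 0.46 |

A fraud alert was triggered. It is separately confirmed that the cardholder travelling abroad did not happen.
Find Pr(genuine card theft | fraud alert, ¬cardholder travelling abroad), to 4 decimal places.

P(fraud alert | ¬cardholder travelling abroad) = 0.04*0.71*0.81 + 0.46*0.71*0.19 + 0.64*0.29*0.81 + 0.81*0.29*0.19 = 0.023004 + 0.062054 + 0.150336 + 0.044631 = 0.280025
Of this, 0.106685 comes from 0.062054 + 0.044631 (the genuine card theft=true cases).
So P(genuine card theft | fraud alert, ¬cardholder travelling abroad) = 0.106685/0.280025 ≈ 0.3810.

Pr(genuine card theft | fraud alert, ¬cardholder travelling abroad) ≈ 0.3810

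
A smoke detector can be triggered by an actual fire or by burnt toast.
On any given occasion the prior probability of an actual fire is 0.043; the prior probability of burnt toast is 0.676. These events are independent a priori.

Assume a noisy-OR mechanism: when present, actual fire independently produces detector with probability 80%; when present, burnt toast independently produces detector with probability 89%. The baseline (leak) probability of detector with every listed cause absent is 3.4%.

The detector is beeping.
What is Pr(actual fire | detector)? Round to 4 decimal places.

Under noisy-OR, P(detector | causes) = 1 − (1−0.034)·∏(1−qᵢ) over the active causes.
By total probability over the 4 (actual fire, burnt toast) configurations:
  P(detector) = 0.034×0.957×0.324 + 0.89374×0.957×0.676 + 0.8068×0.043×0.324 + 0.978748×0.043×0.676
        = 0.010542 + 0.578189 + 0.011240 + 0.028450 = 0.628421
Keeping only the actual fire-present terms gives 0.039690, so
  P(actual fire | detector) = 0.039690 / 0.628421 ≈ 0.0632

Pr(actual fire | detector) ≈ 0.0632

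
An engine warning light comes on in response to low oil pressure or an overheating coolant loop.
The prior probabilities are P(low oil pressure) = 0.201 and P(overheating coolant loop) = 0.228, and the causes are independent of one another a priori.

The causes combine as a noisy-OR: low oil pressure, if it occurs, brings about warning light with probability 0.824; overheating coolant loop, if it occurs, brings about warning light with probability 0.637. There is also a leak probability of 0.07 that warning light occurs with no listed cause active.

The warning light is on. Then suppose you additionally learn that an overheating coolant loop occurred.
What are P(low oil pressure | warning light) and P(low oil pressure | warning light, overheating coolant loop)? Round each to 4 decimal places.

Under noisy-OR, P(warning light | causes) = 1 − (1−0.07)·∏(1−qᵢ) over the active causes.
By total probability over the 4 (low oil pressure, overheating coolant loop) configurations:
  P(warning light) = 0.07*0.799*0.772 + 0.66241*0.799*0.228 + 0.83632*0.201*0.772 + 0.940584*0.201*0.228
        = 0.043178 + 0.120673 + 0.129773 + 0.043105 = 0.336729
Configurations with low oil pressure contribute 0.172878, so
  P(low oil pressure | warning light) = 0.172878 / 0.336729 ≈ 0.5134

Now also conditioning on overheating coolant loop=true:
Enumerate both values of low oil pressure and weight by the priors:
  P(warning light | overheating coolant loop) = 0.66241*0.799 + 0.940584*0.201
        = 0.529266 + 0.189057 = 0.718323
Keeping only the low oil pressure-present terms gives 0.189057, so
  P(low oil pressure | warning light, overheating coolant loop) = 0.189057 / 0.718323 ≈ 0.2632

P(low oil pressure | warning light) ≈ 0.5134; P(low oil pressure | warning light, overheating coolant loop) ≈ 0.2632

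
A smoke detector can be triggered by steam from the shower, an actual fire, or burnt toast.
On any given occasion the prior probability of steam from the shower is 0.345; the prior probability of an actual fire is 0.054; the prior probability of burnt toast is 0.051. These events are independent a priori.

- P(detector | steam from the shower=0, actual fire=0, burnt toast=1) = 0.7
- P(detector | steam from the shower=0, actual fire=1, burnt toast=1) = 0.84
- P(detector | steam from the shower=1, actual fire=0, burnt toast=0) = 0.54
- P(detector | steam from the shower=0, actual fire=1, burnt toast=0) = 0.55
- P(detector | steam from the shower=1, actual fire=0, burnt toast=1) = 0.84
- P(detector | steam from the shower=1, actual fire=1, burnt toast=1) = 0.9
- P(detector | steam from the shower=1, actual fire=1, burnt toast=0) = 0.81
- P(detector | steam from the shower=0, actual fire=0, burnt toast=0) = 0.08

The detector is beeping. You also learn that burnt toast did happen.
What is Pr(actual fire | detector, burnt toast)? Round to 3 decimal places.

Weight on actual fire=true, given the evidence: 0.029711 + 0.016767 = 0.046478
Normalizer over all consistent configurations: 0.7·0.655·0.946 + 0.84·0.655·0.054 + 0.84·0.345·0.946 + 0.9·0.345·0.054 = 0.754370
Posterior = 0.046478 / 0.754370 ≈ 0.062

Pr(actual fire | detector, burnt toast) ≈ 0.062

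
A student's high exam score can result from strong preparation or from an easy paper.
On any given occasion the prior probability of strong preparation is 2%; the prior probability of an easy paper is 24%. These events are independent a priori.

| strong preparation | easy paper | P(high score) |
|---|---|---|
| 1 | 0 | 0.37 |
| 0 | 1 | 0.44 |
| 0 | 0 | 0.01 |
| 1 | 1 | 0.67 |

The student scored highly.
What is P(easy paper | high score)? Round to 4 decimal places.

P(easy paper | high score) ≈ 0.8909

P(high score) = 0.01·0.98·0.76 + 0.44·0.98·0.24 + 0.37·0.02·0.76 + 0.67·0.02·0.24 = 0.007448 + 0.103488 + 0.005624 + 0.003216 = 0.119776
The easy paper-present share is 0.103488 + 0.003216 = 0.106704.
So P(easy paper | high score) = 0.106704/0.119776 ≈ 0.8909.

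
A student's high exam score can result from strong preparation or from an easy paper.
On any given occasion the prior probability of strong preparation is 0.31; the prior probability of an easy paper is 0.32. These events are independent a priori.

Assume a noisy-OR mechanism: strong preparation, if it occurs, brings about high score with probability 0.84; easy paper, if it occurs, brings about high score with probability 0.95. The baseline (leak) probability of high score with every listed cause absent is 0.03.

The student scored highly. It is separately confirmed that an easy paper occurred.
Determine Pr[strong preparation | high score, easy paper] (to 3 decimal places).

Under noisy-OR, P(high score | causes) = 1 − (1−0.03)·∏(1−qᵢ) over the active causes.
Sum P(high score|·) weighted by the priors over both values of strong preparation:
  P(high score | easy paper) = 0.9515·0.69 + 0.99224·0.31
        = 0.656535 + 0.307594 = 0.964129
Configurations with strong preparation contribute 0.307594, so
  P(strong preparation | high score, easy paper) = 0.307594 / 0.964129 ≈ 0.319

Pr[strong preparation | high score, easy paper] ≈ 0.319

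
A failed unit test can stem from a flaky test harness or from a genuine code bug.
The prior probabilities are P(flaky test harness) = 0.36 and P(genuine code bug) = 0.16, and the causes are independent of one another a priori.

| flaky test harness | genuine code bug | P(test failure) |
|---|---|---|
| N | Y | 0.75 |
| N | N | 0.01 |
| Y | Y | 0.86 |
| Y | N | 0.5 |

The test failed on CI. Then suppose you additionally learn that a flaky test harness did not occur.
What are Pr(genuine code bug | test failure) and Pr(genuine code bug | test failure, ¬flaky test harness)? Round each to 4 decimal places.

Pr(genuine code bug | test failure) ≈ 0.4466; Pr(genuine code bug | test failure, ¬flaky test harness) ≈ 0.9346

For the numerator, keep only genuine code bug=true terms: 0.076800 + 0.049536 = 0.126336
Normalizer over all consistent configurations: 0.01×0.64×0.84 + 0.75×0.64×0.16 + 0.5×0.36×0.84 + 0.86×0.36×0.16 = 0.282912
Posterior = 0.126336 / 0.282912 ≈ 0.4466

Now condition on the additional information:
Enumerate both values of genuine code bug and weight by the priors:
  P(test failure | ¬flaky test harness) = 0.01×0.84 + 0.75×0.16
        = 0.008400 + 0.120000 = 0.128400
Keeping only the genuine code bug-present terms gives 0.120000, so
  P(genuine code bug | test failure, ¬flaky test harness) = 0.120000 / 0.128400 ≈ 0.9346
Ruling out flaky test harness raises the posterior on genuine code bug — the flip side of explaining away.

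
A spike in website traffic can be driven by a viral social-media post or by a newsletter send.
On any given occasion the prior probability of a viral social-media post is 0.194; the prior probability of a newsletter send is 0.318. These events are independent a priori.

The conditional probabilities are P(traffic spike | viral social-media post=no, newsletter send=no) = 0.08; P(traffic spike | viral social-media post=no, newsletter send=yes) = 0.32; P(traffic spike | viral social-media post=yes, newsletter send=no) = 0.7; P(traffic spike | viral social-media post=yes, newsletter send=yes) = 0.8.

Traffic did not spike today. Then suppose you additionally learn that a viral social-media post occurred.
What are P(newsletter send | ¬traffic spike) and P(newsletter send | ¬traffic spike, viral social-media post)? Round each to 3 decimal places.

Numerator (weight on configurations with newsletter send): 0.174289 + 0.012338 = 0.186627
Normalizer over all consistent configurations: 0.92·0.806·0.682 + 0.68·0.806·0.318 + 0.3·0.194·0.682 + 0.2·0.194·0.318 = 0.732036
P(newsletter send | ¬traffic spike) = 0.186627/0.732036 ≈ 0.255

Now condition on the additional information:
P(¬traffic spike | viral social-media post) = 0.3×0.682 + 0.2×0.318 = 0.204600 + 0.063600 = 0.268200
Of this, 0.063600 comes from 0.2×0.318 (the newsletter send=true cases).
Hence the posterior is 0.063600/0.268200 ≈ 0.237.

P(newsletter send | ¬traffic spike) ≈ 0.255; P(newsletter send | ¬traffic spike, viral social-media post) ≈ 0.237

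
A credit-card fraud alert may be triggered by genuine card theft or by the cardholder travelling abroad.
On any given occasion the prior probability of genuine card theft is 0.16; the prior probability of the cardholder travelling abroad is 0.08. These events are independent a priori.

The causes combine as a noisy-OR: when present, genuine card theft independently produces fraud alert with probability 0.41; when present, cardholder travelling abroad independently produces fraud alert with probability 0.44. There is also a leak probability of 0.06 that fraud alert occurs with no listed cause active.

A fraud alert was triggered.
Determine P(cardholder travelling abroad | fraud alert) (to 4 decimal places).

Under noisy-OR, P(fraud alert | causes) = 1 − (1−0.06)·∏(1−qᵢ) over the active causes.
Weight on cardholder travelling abroad=true, given the evidence: 0.031826 + 0.008825 = 0.040651
Normalizer over all consistent configurations: 0.06·0.84·0.92 + 0.4736·0.84·0.08 + 0.4454·0.16·0.92 + 0.689424·0.16·0.08 = 0.152582
Posterior = 0.040651 / 0.152582 ≈ 0.2664

P(cardholder travelling abroad | fraud alert) ≈ 0.2664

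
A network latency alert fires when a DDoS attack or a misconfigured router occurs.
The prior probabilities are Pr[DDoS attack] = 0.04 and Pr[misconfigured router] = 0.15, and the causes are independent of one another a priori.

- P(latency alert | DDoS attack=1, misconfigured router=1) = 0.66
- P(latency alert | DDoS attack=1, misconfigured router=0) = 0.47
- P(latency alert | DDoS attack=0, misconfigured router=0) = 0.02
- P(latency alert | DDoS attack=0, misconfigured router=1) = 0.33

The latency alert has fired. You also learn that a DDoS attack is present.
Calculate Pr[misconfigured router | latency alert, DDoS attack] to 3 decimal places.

Pr[misconfigured router | latency alert, DDoS attack] ≈ 0.199

P(latency alert | DDoS attack) = 0.47·0.85 + 0.66·0.15 = 0.399500 + 0.099000 = 0.498500
Of this, 0.099000 comes from 0.66·0.15 (the misconfigured router=true cases).
P(misconfigured router | latency alert, DDoS attack) = 0.099000 / 0.498500 ≈ 0.199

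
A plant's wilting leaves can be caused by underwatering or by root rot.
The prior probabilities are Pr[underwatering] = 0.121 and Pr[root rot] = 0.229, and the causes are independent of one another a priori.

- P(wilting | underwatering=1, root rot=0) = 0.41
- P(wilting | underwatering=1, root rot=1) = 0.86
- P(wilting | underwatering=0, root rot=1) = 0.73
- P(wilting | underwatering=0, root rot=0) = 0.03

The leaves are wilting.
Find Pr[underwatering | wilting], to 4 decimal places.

Sum P(wilting|·) weighted by the priors over the 4 (underwatering, root rot) configurations:
  P(wilting) = 0.03×0.879×0.771 + 0.73×0.879×0.229 + 0.41×0.121×0.771 + 0.86×0.121×0.229
        = 0.020331 + 0.146942 + 0.038249 + 0.023830 = 0.229352
Configurations with underwatering contribute 0.062079, so
  P(underwatering | wilting) = 0.062079 / 0.229352 ≈ 0.2707

Pr[underwatering | wilting] ≈ 0.2707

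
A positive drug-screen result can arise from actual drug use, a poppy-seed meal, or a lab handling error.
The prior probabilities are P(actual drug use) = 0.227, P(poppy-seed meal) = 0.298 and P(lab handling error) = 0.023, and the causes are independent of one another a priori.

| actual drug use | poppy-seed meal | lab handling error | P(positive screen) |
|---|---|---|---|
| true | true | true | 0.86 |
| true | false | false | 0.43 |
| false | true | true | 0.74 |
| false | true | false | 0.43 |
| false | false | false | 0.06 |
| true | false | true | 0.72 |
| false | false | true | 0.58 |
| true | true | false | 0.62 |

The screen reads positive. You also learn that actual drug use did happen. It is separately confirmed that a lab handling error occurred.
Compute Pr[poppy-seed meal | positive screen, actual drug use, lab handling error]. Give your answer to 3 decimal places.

Numerator (weight on configurations with poppy-seed meal): 0.86×0.298 = 0.256280
Normalizer over all consistent configurations: 0.72×0.702 + 0.86×0.298 = 0.761720
P(poppy-seed meal | positive screen, actual drug use, lab handling error) = 0.256280/0.761720 ≈ 0.336

Pr[poppy-seed meal | positive screen, actual drug use, lab handling error] ≈ 0.336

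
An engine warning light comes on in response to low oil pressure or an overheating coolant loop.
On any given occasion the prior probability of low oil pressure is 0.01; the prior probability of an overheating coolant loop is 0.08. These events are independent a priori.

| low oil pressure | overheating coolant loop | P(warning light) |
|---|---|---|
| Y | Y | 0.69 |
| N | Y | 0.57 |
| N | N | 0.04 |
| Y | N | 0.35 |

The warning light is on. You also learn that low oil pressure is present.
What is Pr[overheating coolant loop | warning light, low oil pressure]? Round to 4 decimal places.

Pr[overheating coolant loop | warning light, low oil pressure] ≈ 0.1463

By total probability over both values of overheating coolant loop:
  P(warning light | low oil pressure) = 0.35*0.92 + 0.69*0.08
        = 0.322000 + 0.055200 = 0.377200
Configurations with overheating coolant loop contribute 0.055200, so
  P(overheating coolant loop | warning light, low oil pressure) = 0.055200 / 0.377200 ≈ 0.1463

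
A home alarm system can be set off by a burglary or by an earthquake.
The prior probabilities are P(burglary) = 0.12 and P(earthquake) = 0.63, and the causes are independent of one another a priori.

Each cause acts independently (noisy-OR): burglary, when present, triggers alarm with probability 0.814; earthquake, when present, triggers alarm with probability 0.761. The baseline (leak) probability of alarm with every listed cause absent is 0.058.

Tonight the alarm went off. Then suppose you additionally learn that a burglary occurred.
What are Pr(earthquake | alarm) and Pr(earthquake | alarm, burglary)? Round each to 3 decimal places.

Under noisy-OR, P(alarm | causes) = 1 − (1−0.058)·∏(1−qᵢ) over the active causes.
Enumerate the 4 (burglary, earthquake) configurations and weight by the priors:
  P(alarm) = 0.058*0.88*0.37 + 0.774862*0.88*0.63 + 0.824788*0.12*0.37 + 0.958124*0.12*0.63
        = 0.018885 + 0.429583 + 0.036621 + 0.072434 = 0.557523
Configurations with earthquake contribute 0.502017, so
  P(earthquake | alarm) = 0.502017 / 0.557523 ≈ 0.900

Now also conditioning on burglary=true:
P(alarm | burglary) = 0.824788·0.37 + 0.958124·0.63 = 0.305172 + 0.603618 = 0.908790
The earthquake-present share is 0.958124·0.63 = 0.603618.
So P(earthquake | alarm, burglary) = 0.603618/0.908790 ≈ 0.664.

Pr(earthquake | alarm) ≈ 0.900; Pr(earthquake | alarm, burglary) ≈ 0.664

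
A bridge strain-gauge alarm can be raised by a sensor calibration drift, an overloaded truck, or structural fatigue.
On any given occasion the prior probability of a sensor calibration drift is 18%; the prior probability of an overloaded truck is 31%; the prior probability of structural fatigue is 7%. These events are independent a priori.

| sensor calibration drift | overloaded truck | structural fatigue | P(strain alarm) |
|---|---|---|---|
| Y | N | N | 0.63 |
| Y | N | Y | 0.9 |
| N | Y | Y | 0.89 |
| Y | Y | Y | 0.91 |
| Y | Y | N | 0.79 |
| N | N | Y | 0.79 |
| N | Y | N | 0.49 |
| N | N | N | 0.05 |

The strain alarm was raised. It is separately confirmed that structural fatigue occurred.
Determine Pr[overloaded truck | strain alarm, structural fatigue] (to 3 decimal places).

P(strain alarm | structural fatigue) = 0.79·0.82·0.69 + 0.89·0.82·0.31 + 0.9·0.18·0.69 + 0.91·0.18·0.31 = 0.446982 + 0.226238 + 0.111780 + 0.050778 = 0.835778
Of this, 0.277016 comes from 0.226238 + 0.050778 (the overloaded truck=true cases).
Hence the posterior is 0.277016/0.835778 ≈ 0.331.

Pr[overloaded truck | strain alarm, structural fatigue] ≈ 0.331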